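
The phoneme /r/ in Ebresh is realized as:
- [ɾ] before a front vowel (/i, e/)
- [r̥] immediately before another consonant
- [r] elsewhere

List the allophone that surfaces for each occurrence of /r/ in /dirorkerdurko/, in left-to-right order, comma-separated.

[r], [r̥], [r̥], [r̥]

Occurrence 1 (position 3): no conditioning environment matches → elsewhere allophone [r].
Occurrence 2 (position 5): immediately before another consonant → [r̥].
Occurrence 3 (position 8): immediately before another consonant → [r̥].
Occurrence 4 (position 11): immediately before another consonant → [r̥].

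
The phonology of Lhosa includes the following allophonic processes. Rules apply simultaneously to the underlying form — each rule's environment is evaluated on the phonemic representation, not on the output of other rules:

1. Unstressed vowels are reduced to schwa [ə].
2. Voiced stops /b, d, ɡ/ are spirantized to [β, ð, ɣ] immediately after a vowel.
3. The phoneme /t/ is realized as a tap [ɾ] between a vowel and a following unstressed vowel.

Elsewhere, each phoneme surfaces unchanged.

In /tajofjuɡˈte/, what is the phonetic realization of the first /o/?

/o/ — between /j/ and /f/, in an unstressed syllable — surfaces as [ə] (rule 1).

[ə]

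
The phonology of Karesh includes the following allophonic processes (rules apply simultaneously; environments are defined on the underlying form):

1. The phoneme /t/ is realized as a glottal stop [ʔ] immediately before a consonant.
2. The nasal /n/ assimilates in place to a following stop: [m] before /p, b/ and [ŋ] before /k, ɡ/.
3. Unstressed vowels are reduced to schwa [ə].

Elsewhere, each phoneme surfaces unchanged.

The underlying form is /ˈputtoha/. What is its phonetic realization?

/u/ — between /p/ and /t/; rule 3 does not apply here → [u].
/t/ — between /u/ and /t/, immediately before a consonant — surfaces as [ʔ] (rule 1).
/t/ (between /t/ and /o/): rule 1 targets it, but not immediately before a consonant → unchanged [t].
/o/ (between /t/ and /h/) occurs in an unstressed syllable → [ə] by rule 3.
Rule 3 applies to /a/ (word-final: in an unstressed syllable) → [ə].

[ˈpuʔtəhə]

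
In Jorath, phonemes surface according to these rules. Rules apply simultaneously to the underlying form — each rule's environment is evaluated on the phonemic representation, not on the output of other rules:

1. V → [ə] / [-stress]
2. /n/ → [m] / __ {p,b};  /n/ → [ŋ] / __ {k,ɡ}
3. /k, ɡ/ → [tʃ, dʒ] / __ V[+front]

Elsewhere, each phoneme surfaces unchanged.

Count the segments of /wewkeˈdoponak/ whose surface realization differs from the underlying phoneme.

5

Segments that undergo a rule: /e/ → [ə] (rule 1); /k/ → [tʃ] (rule 3); /e/ → [ə] (rule 1); /o/ → [ə] (rule 1); /a/ → [ə] (rule 1).
All other segments surface unchanged.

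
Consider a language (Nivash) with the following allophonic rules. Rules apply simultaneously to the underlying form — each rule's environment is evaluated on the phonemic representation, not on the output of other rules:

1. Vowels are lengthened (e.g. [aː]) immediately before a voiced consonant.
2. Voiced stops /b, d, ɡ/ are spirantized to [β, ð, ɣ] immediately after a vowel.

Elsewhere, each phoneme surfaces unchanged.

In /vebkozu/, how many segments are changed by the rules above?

Segments that undergo a rule: /e/ → [eː] (rule 1); /b/ → [β] (rule 2); /o/ → [oː] (rule 1).
All other segments surface unchanged.

3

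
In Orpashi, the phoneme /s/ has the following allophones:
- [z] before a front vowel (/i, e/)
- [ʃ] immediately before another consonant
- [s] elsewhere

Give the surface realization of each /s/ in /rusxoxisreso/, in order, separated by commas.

Occurrence 1 (position 3): immediately before another consonant → [ʃ].
Occurrence 2 (position 8): immediately before another consonant → [ʃ].
Occurrence 3 (position 11): no conditioning environment matches → elsewhere allophone [s].

[ʃ], [ʃ], [s]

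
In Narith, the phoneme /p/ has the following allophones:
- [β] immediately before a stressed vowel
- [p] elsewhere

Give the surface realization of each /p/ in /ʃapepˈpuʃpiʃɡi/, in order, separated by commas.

Occurrence 1 (position 3): no conditioning environment matches → elsewhere allophone [p].
Occurrence 2 (position 5): no conditioning environment matches → elsewhere allophone [p].
Occurrence 3 (position 6): immediately before a stressed vowel → [β].
Occurrence 4 (position 9): no conditioning environment matches → elsewhere allophone [p].

[p], [p], [β], [p]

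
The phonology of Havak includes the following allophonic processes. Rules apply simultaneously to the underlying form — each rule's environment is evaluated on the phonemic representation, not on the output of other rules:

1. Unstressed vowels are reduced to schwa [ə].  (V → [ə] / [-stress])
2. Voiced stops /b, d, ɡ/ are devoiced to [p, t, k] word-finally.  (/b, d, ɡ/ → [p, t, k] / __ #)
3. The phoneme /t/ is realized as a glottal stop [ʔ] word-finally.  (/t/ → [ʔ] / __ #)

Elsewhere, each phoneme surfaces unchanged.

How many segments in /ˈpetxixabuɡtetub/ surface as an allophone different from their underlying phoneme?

6

Segments that undergo a rule: /i/ → [ə] (rule 1); /a/ → [ə] (rule 1); /u/ → [ə] (rule 1); /e/ → [ə] (rule 1); /u/ → [ə] (rule 1); /b/ → [p] (rule 2).
All other segments surface unchanged.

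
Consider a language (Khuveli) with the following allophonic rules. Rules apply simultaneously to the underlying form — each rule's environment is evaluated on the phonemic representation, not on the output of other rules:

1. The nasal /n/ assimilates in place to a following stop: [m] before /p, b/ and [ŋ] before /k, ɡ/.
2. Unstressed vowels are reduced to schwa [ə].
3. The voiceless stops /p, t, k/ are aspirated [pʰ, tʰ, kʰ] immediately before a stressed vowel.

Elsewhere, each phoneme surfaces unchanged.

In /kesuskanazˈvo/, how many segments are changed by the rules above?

4

Segments that undergo a rule: /e/ → [ə] (rule 2); /u/ → [ə] (rule 2); /a/ → [ə] (rule 2); /a/ → [ə] (rule 2).
All other segments surface unchanged.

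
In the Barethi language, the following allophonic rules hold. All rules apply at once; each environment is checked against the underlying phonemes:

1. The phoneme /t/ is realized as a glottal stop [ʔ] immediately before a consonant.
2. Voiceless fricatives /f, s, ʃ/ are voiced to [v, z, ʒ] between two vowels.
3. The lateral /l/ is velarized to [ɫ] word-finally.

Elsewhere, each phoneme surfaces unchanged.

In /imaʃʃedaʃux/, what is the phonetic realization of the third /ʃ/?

[ʒ]

/ʃ/ — between /a/ and /u/, between two vowels — surfaces as [ʒ] (rule 2).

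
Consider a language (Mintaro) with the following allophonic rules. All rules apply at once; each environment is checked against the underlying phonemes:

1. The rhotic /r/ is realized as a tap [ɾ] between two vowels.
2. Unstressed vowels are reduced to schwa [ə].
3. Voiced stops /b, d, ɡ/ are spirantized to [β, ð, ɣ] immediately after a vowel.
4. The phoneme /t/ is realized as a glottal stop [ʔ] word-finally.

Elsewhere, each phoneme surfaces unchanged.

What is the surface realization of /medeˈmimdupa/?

[məðəˈmimdəpə]

/m/ (word-initial): no rule targets it → [m].
/e/ (between /m/ and /d/): in an unstressed syllable, so rule 2 applies → [ə].
/d/ (between /e/ and /e/): immediately after a vowel, so rule 3 applies → [ð].
Rule 2 applies to /e/ (between /d/ and /m/: in an unstressed syllable) → [ə].
/m/ — not in any rule's target class → [m].
/i/ (between /m/ and /m/): rule 2 targets it, but not in an unstressed syllable → unchanged [i].
/m/ stays [m].
/d/ (between /m/ and /u/) fails the environment for rule 3, so it stays [d].
/u/ meets the environment for rule 2 (in an unstressed syllable) → [ə].
/p/ — not in any rule's target class → [p].
/a/ — word-final, in an unstressed syllable — surfaces as [ə] (rule 2).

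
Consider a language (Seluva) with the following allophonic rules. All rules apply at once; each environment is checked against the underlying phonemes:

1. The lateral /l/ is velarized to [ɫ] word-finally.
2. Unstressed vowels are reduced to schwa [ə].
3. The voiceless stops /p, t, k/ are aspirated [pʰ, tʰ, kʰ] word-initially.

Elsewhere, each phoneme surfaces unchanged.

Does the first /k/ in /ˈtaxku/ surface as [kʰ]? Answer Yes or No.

/k/ (between /x/ and /u/) is in the target of rule 3 but the environment (word-initially) is not met → [k].
The actual realization is [k], not [kʰ].

No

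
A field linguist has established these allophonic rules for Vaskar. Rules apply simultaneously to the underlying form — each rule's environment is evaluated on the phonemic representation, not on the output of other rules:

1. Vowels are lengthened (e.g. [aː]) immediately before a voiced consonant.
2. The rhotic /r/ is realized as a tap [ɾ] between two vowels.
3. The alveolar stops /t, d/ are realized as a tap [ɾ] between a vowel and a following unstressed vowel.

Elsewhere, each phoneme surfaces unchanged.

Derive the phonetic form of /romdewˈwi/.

/r/ — word-initial; rule 2 does not apply here → [r].
/o/ (between /r/ and /m/): before a voiced consonant, so rule 1 applies → [oː].
/d/ (between /m/ and /e/) is in the target of rule 3 but the environment (between a vowel and a following unstressed vowel) is not met → [d].
Rule 1 applies to /e/ (between /d/ and /w/: before a voiced consonant) → [eː].
/i/ — word-final; rule 1 does not apply here → [i].

[roːmdeːwˈwi]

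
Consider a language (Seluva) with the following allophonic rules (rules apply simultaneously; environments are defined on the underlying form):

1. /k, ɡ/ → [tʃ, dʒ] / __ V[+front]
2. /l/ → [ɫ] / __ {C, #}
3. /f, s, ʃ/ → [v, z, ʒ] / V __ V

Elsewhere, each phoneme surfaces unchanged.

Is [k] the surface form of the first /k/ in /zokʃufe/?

/k/ — between /o/ and /ʃ/; rule 1 does not apply here → [k].
The actual realization is [k], which matches [k].

Yes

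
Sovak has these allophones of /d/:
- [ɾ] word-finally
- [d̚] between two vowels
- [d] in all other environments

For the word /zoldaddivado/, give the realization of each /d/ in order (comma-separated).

[d], [d], [d], [d̚]

Occurrence 1 (position 4): no conditioning environment matches → elsewhere allophone [d].
Occurrence 2 (position 6): no conditioning environment matches → elsewhere allophone [d].
Occurrence 3 (position 7): no conditioning environment matches → elsewhere allophone [d].
Occurrence 4 (position 11): between two vowels → [d̚].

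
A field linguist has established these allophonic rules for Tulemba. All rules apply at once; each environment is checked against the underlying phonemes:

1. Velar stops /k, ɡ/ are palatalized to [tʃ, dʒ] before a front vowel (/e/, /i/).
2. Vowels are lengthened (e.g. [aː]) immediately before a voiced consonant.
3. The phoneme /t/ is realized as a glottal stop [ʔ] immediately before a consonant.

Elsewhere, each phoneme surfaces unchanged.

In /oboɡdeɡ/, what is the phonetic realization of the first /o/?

[oː]

Rule 2 applies to /o/ (word-initial: before a voiced consonant) → [oː].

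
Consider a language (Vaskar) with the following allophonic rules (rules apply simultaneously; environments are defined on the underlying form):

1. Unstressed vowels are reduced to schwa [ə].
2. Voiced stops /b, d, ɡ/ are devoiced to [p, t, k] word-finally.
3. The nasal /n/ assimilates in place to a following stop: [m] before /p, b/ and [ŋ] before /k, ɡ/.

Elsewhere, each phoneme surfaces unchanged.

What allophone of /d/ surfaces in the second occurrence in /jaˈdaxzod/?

/d/ (word-final): word-finally, so rule 2 applies → [t].

[t]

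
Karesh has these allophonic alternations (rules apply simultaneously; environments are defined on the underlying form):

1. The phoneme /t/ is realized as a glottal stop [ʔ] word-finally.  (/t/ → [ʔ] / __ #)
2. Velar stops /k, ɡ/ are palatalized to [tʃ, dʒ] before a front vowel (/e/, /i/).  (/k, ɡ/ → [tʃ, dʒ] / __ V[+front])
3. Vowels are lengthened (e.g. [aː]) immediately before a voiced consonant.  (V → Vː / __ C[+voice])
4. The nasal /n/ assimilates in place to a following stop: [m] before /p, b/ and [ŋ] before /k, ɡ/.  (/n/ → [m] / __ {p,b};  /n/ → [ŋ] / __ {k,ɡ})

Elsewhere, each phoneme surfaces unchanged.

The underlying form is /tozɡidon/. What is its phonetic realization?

[toːzdʒiːdoːn]

/t/ (word-initial) fails the environment for rule 1, so it stays [t].
/o/ (between /t/ and /z/) occurs before a voiced consonant → [oː] by rule 3.
/z/ (between /o/ and /ɡ/) is unaffected → [z].
/ɡ/ — between /z/ and /i/, before a front vowel — surfaces as [dʒ] (rule 2).
/i/ meets the environment for rule 3 (before a voiced consonant) → [iː].
/d/ — not in any rule's target class → [d].
/o/ meets the environment for rule 3 (before a voiced consonant) → [oː].
/n/ (word-final) fails the environment for rule 4, so it stays [n].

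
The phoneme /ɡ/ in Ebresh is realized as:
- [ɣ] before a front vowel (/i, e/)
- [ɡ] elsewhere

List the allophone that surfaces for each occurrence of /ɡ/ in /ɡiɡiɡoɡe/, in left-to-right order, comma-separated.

[ɣ], [ɣ], [ɡ], [ɣ]

Occurrence 1 (position 1): before a front vowel (/i, e/) → [ɣ].
Occurrence 2 (position 3): before a front vowel (/i, e/) → [ɣ].
Occurrence 3 (position 5): no conditioning environment matches → elsewhere allophone [ɡ].
Occurrence 4 (position 7): before a front vowel (/i, e/) → [ɣ].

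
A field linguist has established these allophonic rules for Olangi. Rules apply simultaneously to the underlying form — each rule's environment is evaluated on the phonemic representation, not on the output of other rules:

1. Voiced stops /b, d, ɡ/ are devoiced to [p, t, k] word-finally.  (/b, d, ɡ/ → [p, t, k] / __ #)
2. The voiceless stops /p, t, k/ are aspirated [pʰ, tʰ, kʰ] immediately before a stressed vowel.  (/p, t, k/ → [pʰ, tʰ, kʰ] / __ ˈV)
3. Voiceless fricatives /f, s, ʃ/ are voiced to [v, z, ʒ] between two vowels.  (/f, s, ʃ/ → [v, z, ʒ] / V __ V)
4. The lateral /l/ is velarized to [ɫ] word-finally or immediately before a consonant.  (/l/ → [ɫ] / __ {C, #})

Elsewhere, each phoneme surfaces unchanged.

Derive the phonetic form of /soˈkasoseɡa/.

/s/ (word-initial): rule 3 targets it, but not between two vowels → unchanged [s].
Rule 2 applies to /k/ (between /o/ and /a/: immediately before a stressed vowel) → [kʰ].
/s/ (between /a/ and /o/): between two vowels, so rule 3 applies → [z].
/s/ meets the environment for rule 3 (between two vowels) → [z].
/ɡ/ (between /e/ and /a/) fails the environment for rule 1, so it stays [ɡ].

[soˈkʰazozeɡa]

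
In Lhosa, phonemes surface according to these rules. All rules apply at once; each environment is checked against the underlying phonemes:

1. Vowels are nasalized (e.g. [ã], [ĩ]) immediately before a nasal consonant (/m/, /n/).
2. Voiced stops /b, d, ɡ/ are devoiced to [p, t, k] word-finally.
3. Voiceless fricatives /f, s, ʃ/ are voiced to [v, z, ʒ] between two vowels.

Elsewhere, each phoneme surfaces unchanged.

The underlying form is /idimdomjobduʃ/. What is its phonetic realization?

/i/ (word-initial): rule 1 targets it, but not before a nasal consonant → unchanged [i].
/d/ (between /i/ and /i/): rule 2 targets it, but not word-finally → unchanged [d].
/i/ meets the environment for rule 1 (before a nasal consonant) → [ĩ].
/d/ (between /m/ and /o/) fails the environment for rule 2, so it stays [d].
Rule 1 applies to /o/ (between /d/ and /m/: before a nasal consonant) → [õ].
/o/ (between /j/ and /b/) fails the environment for rule 1, so it stays [o].
/b/ (between /o/ and /d/): rule 2 targets it, but not word-finally → unchanged [b].
/d/ (between /b/ and /u/) fails the environment for rule 2, so it stays [d].
/u/ — between /d/ and /ʃ/; rule 1 does not apply here → [u].
/ʃ/ — word-final; rule 3 does not apply here → [ʃ].

[idĩmdõmjobduʃ]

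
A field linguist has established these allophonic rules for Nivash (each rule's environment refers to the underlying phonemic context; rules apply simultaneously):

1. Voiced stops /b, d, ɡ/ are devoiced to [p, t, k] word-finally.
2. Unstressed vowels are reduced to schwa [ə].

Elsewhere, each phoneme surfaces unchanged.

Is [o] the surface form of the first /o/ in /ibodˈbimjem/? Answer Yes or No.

/o/ — between /b/ and /d/, in an unstressed syllable — surfaces as [ə] (rule 2).
The actual realization is [ə], not [o].

No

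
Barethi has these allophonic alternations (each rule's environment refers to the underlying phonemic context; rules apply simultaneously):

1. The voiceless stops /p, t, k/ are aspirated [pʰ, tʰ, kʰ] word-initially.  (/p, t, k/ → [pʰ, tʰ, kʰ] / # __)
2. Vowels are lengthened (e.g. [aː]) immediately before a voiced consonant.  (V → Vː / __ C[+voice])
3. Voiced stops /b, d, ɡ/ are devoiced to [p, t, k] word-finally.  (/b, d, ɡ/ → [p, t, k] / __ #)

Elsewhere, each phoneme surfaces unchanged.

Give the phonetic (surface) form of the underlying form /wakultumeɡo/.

/a/ (between /w/ and /k/): rule 2 targets it, but not before a voiced consonant → unchanged [a].
/k/ (between /a/ and /u/) fails the environment for rule 1, so it stays [k].
/u/ (between /k/ and /l/) occurs before a voiced consonant → [uː] by rule 2.
/t/ — between /l/ and /u/; rule 1 does not apply here → [t].
/u/ meets the environment for rule 2 (before a voiced consonant) → [uː].
/e/ (between /m/ and /ɡ/) occurs before a voiced consonant → [eː] by rule 2.
/ɡ/ (between /e/ and /o/) fails the environment for rule 3, so it stays [ɡ].
/o/ — word-final; rule 2 does not apply here → [o].

[wakuːltuːmeːɡo]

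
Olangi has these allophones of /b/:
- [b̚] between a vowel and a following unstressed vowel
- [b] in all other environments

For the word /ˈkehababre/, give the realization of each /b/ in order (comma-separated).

Occurrence 1 (position 5): between a vowel and a following unstressed vowel → [b̚].
Occurrence 2 (position 7): no conditioning environment matches → elsewhere allophone [b].

[b̚], [b]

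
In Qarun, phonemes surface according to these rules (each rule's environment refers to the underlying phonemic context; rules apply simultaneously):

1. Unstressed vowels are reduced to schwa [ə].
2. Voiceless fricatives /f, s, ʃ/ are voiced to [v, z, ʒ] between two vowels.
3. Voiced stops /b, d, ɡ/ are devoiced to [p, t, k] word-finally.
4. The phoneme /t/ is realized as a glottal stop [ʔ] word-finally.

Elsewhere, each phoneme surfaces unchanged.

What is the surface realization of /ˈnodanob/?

/o/ — between /n/ and /d/; rule 1 does not apply here → [o].
/d/ (between /o/ and /a/) is in the target of rule 3 but the environment (word-finally) is not met → [d].
/a/ (between /d/ and /n/): in an unstressed syllable, so rule 1 applies → [ə].
/o/ meets the environment for rule 1 (in an unstressed syllable) → [ə].
/b/ meets the environment for rule 3 (word-finally) → [p].

[ˈnodənəp]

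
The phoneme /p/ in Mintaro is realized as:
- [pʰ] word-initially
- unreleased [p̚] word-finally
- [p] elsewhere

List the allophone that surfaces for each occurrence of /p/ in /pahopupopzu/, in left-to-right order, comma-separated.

[pʰ], [p], [p], [p]

Occurrence 1 (position 1): word-initially → [pʰ].
Occurrence 2 (position 5): no conditioning environment matches → elsewhere allophone [p].
Occurrence 3 (position 7): no conditioning environment matches → elsewhere allophone [p].
Occurrence 4 (position 9): no conditioning environment matches → elsewhere allophone [p].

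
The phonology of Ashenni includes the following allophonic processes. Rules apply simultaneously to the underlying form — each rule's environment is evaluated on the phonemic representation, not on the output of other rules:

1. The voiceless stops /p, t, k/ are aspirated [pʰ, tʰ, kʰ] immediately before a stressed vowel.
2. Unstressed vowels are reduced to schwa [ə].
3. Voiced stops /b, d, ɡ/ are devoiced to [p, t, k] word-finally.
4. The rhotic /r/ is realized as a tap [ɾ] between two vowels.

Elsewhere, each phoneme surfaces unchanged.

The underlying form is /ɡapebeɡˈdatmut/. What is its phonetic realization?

[ɡəpəbəɡˈdatmət]

/ɡ/ (word-initial): rule 3 targets it, but not word-finally → unchanged [ɡ].
/a/ (between /ɡ/ and /p/): in an unstressed syllable, so rule 2 applies → [ə].
/p/ — between /a/ and /e/; rule 1 does not apply here → [p].
Rule 2 applies to /e/ (between /p/ and /b/: in an unstressed syllable) → [ə].
/b/ (between /e/ and /e/) fails the environment for rule 3, so it stays [b].
/e/ meets the environment for rule 2 (in an unstressed syllable) → [ə].
/ɡ/ (between /e/ and /d/) is in the target of rule 3 but the environment (word-finally) is not met → [ɡ].
/d/ (between /ɡ/ and /a/) fails the environment for rule 3, so it stays [d].
/a/ (between /d/ and /t/): rule 2 targets it, but not in an unstressed syllable → unchanged [a].
/t/ (between /a/ and /m/): rule 1 targets it, but not immediately before a stressed vowel → unchanged [t].
/u/ meets the environment for rule 2 (in an unstressed syllable) → [ə].
/t/ — word-final; rule 1 does not apply here → [t].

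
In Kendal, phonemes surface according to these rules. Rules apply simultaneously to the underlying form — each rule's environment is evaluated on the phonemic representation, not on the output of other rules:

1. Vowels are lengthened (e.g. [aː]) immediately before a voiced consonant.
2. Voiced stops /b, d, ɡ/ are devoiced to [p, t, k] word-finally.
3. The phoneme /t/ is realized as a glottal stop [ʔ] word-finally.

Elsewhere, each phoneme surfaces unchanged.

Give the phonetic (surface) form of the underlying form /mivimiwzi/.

/m/ — not in any rule's target class → [m].
/i/ (between /m/ and /v/): before a voiced consonant, so rule 1 applies → [iː].
/v/ — not in any rule's target class → [v].
/i/ (between /v/ and /m/) occurs before a voiced consonant → [iː] by rule 1.
/m/ (between /i/ and /i/): no rule targets it → [m].
Rule 1 applies to /i/ (between /m/ and /w/: before a voiced consonant) → [iː].
/w/ — not in any rule's target class → [w].
/z/ (between /w/ and /i/): no rule targets it → [z].
/i/ — word-final; rule 1 does not apply here → [i].

[miːviːmiːwzi]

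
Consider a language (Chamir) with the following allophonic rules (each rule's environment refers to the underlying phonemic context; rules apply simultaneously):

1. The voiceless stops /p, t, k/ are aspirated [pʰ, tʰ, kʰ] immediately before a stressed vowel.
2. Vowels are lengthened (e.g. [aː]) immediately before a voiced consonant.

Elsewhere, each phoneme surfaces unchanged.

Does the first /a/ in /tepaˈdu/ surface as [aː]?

Rule 2 applies to /a/ (between /p/ and /d/: before a voiced consonant) → [aː].
The actual realization is [aː], which matches [aː].

Yes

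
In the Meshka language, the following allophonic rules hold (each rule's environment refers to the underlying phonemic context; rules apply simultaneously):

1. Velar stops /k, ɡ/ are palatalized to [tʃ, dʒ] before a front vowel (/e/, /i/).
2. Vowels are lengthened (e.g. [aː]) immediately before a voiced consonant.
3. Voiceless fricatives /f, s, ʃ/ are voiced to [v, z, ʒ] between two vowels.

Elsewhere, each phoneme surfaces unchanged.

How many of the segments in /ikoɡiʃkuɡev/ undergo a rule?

Segments that undergo a rule: /o/ → [oː] (rule 2); /ɡ/ → [dʒ] (rule 1); /u/ → [uː] (rule 2); /ɡ/ → [dʒ] (rule 1); /e/ → [eː] (rule 2).
All other segments surface unchanged.

5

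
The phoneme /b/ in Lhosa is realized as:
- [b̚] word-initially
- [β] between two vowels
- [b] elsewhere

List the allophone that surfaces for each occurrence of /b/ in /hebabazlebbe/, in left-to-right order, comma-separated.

[β], [β], [b], [b]

Occurrence 1 (position 3): between two vowels → [β].
Occurrence 2 (position 5): between two vowels → [β].
Occurrence 3 (position 10): no conditioning environment matches → elsewhere allophone [b].
Occurrence 4 (position 11): no conditioning environment matches → elsewhere allophone [b].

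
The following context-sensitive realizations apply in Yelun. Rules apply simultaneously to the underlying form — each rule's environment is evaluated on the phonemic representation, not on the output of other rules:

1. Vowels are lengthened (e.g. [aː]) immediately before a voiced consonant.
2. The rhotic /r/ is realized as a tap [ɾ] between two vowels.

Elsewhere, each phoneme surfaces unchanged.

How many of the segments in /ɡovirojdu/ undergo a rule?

Segments that undergo a rule: /o/ → [oː] (rule 1); /i/ → [iː] (rule 1); /r/ → [ɾ] (rule 2); /o/ → [oː] (rule 1).
All other segments surface unchanged.

4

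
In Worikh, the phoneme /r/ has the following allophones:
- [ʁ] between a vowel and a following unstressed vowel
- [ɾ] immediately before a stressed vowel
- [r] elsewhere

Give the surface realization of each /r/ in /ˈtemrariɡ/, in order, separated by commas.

[r], [ʁ]

Occurrence 1 (position 4): no conditioning environment matches → elsewhere allophone [r].
Occurrence 2 (position 6): between a vowel and a following unstressed vowel → [ʁ].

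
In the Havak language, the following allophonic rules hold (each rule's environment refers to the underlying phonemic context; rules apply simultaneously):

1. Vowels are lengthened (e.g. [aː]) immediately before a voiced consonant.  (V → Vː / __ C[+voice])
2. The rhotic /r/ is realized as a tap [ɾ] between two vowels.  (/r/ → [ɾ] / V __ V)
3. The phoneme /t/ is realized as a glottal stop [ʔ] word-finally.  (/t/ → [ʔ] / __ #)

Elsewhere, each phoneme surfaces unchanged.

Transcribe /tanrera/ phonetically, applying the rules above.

/t/ (word-initial) fails the environment for rule 3, so it stays [t].
/a/ — between /t/ and /n/, before a voiced consonant — surfaces as [aː] (rule 1).
/n/ — not in any rule's target class → [n].
/r/ (between /n/ and /e/) is in the target of rule 2 but the environment (between two vowels) is not met → [r].
/e/ meets the environment for rule 1 (before a voiced consonant) → [eː].
/r/ meets the environment for rule 2 (between two vowels) → [ɾ].
/a/ (word-final) fails the environment for rule 1, so it stays [a].

[taːnreːɾa]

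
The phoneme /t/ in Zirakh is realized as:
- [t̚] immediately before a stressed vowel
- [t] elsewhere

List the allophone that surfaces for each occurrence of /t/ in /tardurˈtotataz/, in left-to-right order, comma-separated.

[t], [t̚], [t], [t]

Occurrence 1 (position 1): no conditioning environment matches → elsewhere allophone [t].
Occurrence 2 (position 7): immediately before a stressed vowel → [t̚].
Occurrence 3 (position 9): no conditioning environment matches → elsewhere allophone [t].
Occurrence 4 (position 11): no conditioning environment matches → elsewhere allophone [t].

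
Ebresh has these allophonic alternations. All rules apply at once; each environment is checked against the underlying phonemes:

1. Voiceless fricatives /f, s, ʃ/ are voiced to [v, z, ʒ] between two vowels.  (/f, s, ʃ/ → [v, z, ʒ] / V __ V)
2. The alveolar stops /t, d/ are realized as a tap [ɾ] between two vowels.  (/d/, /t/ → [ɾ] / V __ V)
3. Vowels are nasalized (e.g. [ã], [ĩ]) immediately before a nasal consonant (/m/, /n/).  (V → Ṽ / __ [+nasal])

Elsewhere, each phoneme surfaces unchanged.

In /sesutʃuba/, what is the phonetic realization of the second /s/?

/s/ (between /e/ and /u/) occurs between two vowels → [z] by rule 1.

[z]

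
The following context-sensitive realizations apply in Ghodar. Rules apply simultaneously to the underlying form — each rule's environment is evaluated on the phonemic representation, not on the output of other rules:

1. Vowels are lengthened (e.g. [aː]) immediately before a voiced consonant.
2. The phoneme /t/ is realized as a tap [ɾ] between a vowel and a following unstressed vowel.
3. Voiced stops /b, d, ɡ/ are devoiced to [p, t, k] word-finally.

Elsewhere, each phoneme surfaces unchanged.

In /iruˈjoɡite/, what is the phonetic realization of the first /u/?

[uː]

Rule 1 applies to /u/ (between /r/ and /j/: before a voiced consonant) → [uː].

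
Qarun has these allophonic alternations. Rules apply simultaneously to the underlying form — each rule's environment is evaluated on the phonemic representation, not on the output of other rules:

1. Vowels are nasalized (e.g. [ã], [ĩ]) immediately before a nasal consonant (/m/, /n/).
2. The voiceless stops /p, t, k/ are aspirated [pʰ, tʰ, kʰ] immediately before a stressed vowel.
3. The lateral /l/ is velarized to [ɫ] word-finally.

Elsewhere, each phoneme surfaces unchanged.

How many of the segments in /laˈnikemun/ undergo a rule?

3

Segments that undergo a rule: /a/ → [ã] (rule 1); /e/ → [ẽ] (rule 1); /u/ → [ũ] (rule 1).
All other segments surface unchanged.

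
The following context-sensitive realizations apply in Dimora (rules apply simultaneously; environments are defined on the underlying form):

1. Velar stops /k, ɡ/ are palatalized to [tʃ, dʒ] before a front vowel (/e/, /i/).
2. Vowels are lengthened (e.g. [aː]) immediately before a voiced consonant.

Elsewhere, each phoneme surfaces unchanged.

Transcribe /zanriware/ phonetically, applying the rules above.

[zaːnriːwaːre]

/a/ (between /z/ and /n/): before a voiced consonant, so rule 2 applies → [aː].
Rule 2 applies to /i/ (between /r/ and /w/: before a voiced consonant) → [iː].
/a/ meets the environment for rule 2 (before a voiced consonant) → [aː].
/e/ — word-final; rule 2 does not apply here → [e].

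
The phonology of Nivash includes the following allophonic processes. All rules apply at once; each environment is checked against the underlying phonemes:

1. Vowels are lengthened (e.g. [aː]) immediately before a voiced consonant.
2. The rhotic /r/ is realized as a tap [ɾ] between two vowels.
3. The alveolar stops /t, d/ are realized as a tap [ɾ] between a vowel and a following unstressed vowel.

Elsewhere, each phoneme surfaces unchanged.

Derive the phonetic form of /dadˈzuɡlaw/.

[daːdˈzuːɡlaːw]

/d/ (word-initial) is in the target of rule 3 but the environment (between a vowel and a following unstressed vowel) is not met → [d].
/a/ (between /d/ and /d/) occurs before a voiced consonant → [aː] by rule 1.
/d/ (between /a/ and /z/) is in the target of rule 3 but the environment (between a vowel and a following unstressed vowel) is not met → [d].
/z/ (between /d/ and /u/) is unaffected → [z].
/u/ (between /z/ and /ɡ/): before a voiced consonant, so rule 1 applies → [uː].
/ɡ/ — not in any rule's target class → [ɡ].
/l/ (between /ɡ/ and /a/) is unaffected → [l].
/a/ (between /l/ and /w/): before a voiced consonant, so rule 1 applies → [aː].
/w/ (word-final) is unaffected → [w].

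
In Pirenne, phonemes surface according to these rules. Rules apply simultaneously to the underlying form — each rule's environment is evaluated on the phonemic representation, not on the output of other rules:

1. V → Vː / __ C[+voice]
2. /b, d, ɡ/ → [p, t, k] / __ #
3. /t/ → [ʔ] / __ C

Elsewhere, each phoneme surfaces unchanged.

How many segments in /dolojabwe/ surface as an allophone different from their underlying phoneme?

3

Segments that undergo a rule: /o/ → [oː] (rule 1); /o/ → [oː] (rule 1); /a/ → [aː] (rule 1).
All other segments surface unchanged.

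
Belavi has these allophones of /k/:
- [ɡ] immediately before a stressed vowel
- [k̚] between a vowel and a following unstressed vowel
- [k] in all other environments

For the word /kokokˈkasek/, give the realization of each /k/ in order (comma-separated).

Occurrence 1 (position 1): no conditioning environment matches → elsewhere allophone [k].
Occurrence 2 (position 3): between a vowel and a following unstressed vowel → [k̚].
Occurrence 3 (position 5): no conditioning environment matches → elsewhere allophone [k].
Occurrence 4 (position 6): immediately before a stressed vowel → [ɡ].
Occurrence 5 (position 10): no conditioning environment matches → elsewhere allophone [k].

[k], [k̚], [k], [ɡ], [k]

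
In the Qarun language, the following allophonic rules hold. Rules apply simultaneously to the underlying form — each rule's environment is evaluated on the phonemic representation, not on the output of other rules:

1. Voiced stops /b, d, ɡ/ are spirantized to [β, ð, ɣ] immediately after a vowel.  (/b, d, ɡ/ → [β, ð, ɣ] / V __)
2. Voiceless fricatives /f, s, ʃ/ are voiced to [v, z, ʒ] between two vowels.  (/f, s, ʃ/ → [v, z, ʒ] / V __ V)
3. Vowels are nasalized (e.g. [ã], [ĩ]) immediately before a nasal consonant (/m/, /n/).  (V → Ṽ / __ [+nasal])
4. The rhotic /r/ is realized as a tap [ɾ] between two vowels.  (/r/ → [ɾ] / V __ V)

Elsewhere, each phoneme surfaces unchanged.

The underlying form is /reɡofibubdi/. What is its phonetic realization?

[reɣoviβuβdi]

/r/ (word-initial) is in the target of rule 4 but the environment (between two vowels) is not met → [r].
/e/ (between /r/ and /ɡ/): rule 3 targets it, but not before a nasal consonant → unchanged [e].
/ɡ/ — between /e/ and /o/, immediately after a vowel — surfaces as [ɣ] (rule 1).
/o/ (between /ɡ/ and /f/) fails the environment for rule 3, so it stays [o].
Rule 2 applies to /f/ (between /o/ and /i/: between two vowels) → [v].
/i/ (between /f/ and /b/) fails the environment for rule 3, so it stays [i].
/b/ — between /i/ and /u/, immediately after a vowel — surfaces as [β] (rule 1).
/u/ (between /b/ and /b/) fails the environment for rule 3, so it stays [u].
/b/ (between /u/ and /d/) occurs immediately after a vowel → [β] by rule 1.
/d/ (between /b/ and /i/) is in the target of rule 1 but the environment (immediately after a vowel) is not met → [d].
/i/ — word-final; rule 3 does not apply here → [i].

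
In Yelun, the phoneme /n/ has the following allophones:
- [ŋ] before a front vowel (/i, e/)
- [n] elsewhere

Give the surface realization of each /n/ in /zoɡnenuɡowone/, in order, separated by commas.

Occurrence 1 (position 4): before a front vowel (/i, e/) → [ŋ].
Occurrence 2 (position 6): no conditioning environment matches → elsewhere allophone [n].
Occurrence 3 (position 12): before a front vowel (/i, e/) → [ŋ].

[ŋ], [n], [ŋ]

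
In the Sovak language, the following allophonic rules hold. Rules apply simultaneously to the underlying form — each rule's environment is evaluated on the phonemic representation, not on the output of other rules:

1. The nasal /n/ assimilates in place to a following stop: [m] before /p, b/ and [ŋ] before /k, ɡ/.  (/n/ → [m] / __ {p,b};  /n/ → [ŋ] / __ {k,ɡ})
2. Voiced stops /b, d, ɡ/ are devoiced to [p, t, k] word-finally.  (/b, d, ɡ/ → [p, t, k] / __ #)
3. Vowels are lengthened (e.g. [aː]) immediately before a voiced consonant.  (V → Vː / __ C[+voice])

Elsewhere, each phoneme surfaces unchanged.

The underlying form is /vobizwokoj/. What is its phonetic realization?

[voːbiːzwokoːj]

/v/ — not in any rule's target class → [v].
Rule 3 applies to /o/ (between /v/ and /b/: before a voiced consonant) → [oː].
/b/ (between /o/ and /i/): rule 2 targets it, but not word-finally → unchanged [b].
/i/ meets the environment for rule 3 (before a voiced consonant) → [iː].
/z/ stays [z].
/w/ stays [w].
/o/ (between /w/ and /k/) fails the environment for rule 3, so it stays [o].
/k/ (between /o/ and /o/): no rule targets it → [k].
/o/ meets the environment for rule 3 (before a voiced consonant) → [oː].
/j/ (word-final): no rule targets it → [j].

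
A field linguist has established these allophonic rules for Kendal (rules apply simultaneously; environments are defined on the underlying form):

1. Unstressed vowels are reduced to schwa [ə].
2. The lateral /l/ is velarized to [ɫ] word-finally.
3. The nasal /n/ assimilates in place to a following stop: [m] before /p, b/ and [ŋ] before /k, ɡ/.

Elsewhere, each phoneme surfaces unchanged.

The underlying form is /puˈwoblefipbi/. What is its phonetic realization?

Rule 1 applies to /u/ (between /p/ and /w/: in an unstressed syllable) → [ə].
/o/ — between /w/ and /b/; rule 1 does not apply here → [o].
/l/ (between /b/ and /e/) fails the environment for rule 2, so it stays [l].
/e/ (between /l/ and /f/) occurs in an unstressed syllable → [ə] by rule 1.
/i/ (between /f/ and /p/) occurs in an unstressed syllable → [ə] by rule 1.
Rule 1 applies to /i/ (word-final: in an unstressed syllable) → [ə].

[pəˈwobləfəpbə]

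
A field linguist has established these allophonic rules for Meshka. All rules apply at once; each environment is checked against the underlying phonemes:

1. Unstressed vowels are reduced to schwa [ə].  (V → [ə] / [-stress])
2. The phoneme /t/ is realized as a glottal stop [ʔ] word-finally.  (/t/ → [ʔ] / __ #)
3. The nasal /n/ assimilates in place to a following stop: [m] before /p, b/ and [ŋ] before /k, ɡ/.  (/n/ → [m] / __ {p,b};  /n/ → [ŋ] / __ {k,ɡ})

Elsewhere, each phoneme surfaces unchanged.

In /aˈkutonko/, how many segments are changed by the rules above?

4

Segments that undergo a rule: /a/ → [ə] (rule 1); /o/ → [ə] (rule 1); /n/ → [ŋ] (rule 3); /o/ → [ə] (rule 1).
All other segments surface unchanged.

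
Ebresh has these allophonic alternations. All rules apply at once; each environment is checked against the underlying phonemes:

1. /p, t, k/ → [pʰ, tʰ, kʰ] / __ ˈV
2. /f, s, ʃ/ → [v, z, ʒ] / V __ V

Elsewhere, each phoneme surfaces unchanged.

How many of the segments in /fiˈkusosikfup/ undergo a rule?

Segments that undergo a rule: /k/ → [kʰ] (rule 1); /s/ → [z] (rule 2); /s/ → [z] (rule 2).
All other segments surface unchanged.

3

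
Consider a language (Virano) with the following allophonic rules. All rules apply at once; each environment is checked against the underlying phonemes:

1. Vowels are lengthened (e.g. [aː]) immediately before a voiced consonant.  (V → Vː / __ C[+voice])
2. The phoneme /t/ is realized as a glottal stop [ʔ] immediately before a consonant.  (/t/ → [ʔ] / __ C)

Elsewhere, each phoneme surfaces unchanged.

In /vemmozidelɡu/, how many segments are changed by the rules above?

Segments that undergo a rule: /e/ → [eː] (rule 1); /o/ → [oː] (rule 1); /i/ → [iː] (rule 1); /e/ → [eː] (rule 1).
All other segments surface unchanged.

4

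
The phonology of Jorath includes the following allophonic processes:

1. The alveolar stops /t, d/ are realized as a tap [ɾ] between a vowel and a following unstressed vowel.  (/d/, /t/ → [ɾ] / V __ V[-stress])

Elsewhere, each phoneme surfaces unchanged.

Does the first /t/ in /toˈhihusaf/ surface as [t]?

Yes

/t/ (word-initial) fails the environment for rule 1, so it stays [t].
The actual realization is [t], which matches [t].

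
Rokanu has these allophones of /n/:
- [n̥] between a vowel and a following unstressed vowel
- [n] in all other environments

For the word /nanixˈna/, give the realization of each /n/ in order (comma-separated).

Occurrence 1 (position 1): no conditioning environment matches → elsewhere allophone [n].
Occurrence 2 (position 3): between a vowel and a following unstressed vowel → [n̥].
Occurrence 3 (position 6): no conditioning environment matches → elsewhere allophone [n].

[n], [n̥], [n]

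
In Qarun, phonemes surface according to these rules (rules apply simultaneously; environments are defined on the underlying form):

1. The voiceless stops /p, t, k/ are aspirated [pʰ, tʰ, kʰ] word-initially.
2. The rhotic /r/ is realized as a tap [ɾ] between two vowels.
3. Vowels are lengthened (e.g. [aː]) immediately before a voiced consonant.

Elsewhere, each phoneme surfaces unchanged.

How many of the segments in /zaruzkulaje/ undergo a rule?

5

Segments that undergo a rule: /a/ → [aː] (rule 3); /r/ → [ɾ] (rule 2); /u/ → [uː] (rule 3); /u/ → [uː] (rule 3); /a/ → [aː] (rule 3).
All other segments surface unchanged.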